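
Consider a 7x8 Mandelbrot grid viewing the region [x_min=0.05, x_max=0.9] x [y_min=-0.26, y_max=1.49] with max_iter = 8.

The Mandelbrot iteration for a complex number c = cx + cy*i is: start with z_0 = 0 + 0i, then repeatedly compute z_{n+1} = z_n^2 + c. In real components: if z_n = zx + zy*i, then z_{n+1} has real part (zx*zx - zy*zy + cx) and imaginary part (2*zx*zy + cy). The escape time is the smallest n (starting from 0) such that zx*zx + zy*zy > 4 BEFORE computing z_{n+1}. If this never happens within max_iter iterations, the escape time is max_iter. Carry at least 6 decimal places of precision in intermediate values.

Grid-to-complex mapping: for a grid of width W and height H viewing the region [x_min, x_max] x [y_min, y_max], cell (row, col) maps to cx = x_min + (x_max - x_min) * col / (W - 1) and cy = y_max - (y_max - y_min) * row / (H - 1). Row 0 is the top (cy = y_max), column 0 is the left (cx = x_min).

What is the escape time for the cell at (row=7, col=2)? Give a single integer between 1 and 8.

Answer: 8

Derivation:
z_0 = 0 + 0i, c = 0.3333 + -0.2600i
Iter 1: z = 0.3333 + -0.2600i, |z|^2 = 0.1787
Iter 2: z = 0.3768 + -0.4333i, |z|^2 = 0.3298
Iter 3: z = 0.2876 + -0.5866i, |z|^2 = 0.4268
Iter 4: z = 0.0719 + -0.5974i, |z|^2 = 0.3620
Iter 5: z = -0.0183 + -0.3459i, |z|^2 = 0.1200
Iter 6: z = 0.2140 + -0.2473i, |z|^2 = 0.1070
Iter 7: z = 0.3180 + -0.3658i, |z|^2 = 0.2349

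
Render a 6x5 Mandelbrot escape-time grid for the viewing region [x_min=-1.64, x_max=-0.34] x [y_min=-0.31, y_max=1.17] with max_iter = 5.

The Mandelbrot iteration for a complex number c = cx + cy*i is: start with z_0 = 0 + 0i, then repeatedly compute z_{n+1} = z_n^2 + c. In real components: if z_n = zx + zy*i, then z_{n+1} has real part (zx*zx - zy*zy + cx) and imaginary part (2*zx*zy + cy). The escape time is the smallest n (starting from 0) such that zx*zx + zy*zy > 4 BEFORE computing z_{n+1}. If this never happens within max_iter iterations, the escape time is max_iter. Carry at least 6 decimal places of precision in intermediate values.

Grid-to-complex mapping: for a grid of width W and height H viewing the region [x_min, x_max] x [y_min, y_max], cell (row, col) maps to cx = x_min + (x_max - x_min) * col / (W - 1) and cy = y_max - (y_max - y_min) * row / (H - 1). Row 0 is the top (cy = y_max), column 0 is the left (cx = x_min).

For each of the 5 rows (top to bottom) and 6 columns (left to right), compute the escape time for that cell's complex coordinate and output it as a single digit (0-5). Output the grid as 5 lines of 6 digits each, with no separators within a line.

(row=0, col=0): c = -1.6400 + 1.1700i → escape time 1
(row=0, col=1): c = -1.3800 + 1.1700i → escape time 2
(row=0, col=2): c = -1.1200 + 1.1700i → escape time 3
(row=0, col=3): c = -0.8600 + 1.1700i → escape time 3
(row=0, col=4): c = -0.6000 + 1.1700i → escape time 3
(row=0, col=5): c = -0.3400 + 1.1700i → escape time 3
(row=1, col=0): c = -1.6400 + 0.8000i → escape time 3
(row=1, col=1): c = -1.3800 + 0.8000i → escape time 3
(row=1, col=2): c = -1.1200 + 0.8000i → escape time 3
(row=1, col=3): c = -0.8600 + 0.8000i → escape time 4
(row=1, col=4): c = -0.6000 + 0.8000i → escape time 4
(row=1, col=5): c = -0.3400 + 0.8000i → escape time 5
(row=2, col=0): c = -1.6400 + 0.4300i → escape time 3
(row=2, col=1): c = -1.3800 + 0.4300i → escape time 4
(row=2, col=2): c = -1.1200 + 0.4300i → escape time 5
(row=2, col=3): c = -0.8600 + 0.4300i → escape time 5
(row=2, col=4): c = -0.6000 + 0.4300i → escape time 5
(row=2, col=5): c = -0.3400 + 0.4300i → escape time 5
(row=3, col=0): c = -1.6400 + 0.0600i → escape time 5
(row=3, col=1): c = -1.3800 + 0.0600i → escape time 5
(row=3, col=2): c = -1.1200 + 0.0600i → escape time 5
(row=3, col=3): c = -0.8600 + 0.0600i → escape time 5
(row=3, col=4): c = -0.6000 + 0.0600i → escape time 5
(row=3, col=5): c = -0.3400 + 0.0600i → escape time 5
(row=4, col=0): c = -1.6400 + -0.3100i → escape time 4
(row=4, col=1): c = -1.3800 + -0.3100i → escape time 5
(row=4, col=2): c = -1.1200 + -0.3100i → escape time 5
(row=4, col=3): c = -0.8600 + -0.3100i → escape time 5
(row=4, col=4): c = -0.6000 + -0.3100i → escape time 5
(row=4, col=5): c = -0.3400 + -0.3100i → escape time 5

Answer: 123333
333445
345555
555555
455555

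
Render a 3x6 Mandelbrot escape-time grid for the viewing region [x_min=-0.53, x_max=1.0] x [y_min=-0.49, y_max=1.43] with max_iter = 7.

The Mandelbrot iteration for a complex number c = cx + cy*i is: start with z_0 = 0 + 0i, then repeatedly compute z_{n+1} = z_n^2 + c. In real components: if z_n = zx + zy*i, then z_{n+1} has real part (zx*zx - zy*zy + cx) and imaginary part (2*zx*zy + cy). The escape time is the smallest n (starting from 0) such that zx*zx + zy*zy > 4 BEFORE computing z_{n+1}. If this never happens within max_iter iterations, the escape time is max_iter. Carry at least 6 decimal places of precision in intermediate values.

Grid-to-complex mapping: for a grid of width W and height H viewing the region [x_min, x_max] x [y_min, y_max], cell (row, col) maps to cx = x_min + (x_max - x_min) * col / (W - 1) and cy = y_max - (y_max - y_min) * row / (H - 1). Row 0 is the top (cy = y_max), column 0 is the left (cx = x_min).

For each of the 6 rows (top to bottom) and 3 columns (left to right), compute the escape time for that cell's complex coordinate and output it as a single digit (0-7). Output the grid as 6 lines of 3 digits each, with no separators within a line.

(row=0, col=0): c = -0.5300 + 1.4300i → escape time 2
(row=0, col=1): c = 0.2350 + 1.4300i → escape time 2
(row=0, col=2): c = 1.0000 + 1.4300i → escape time 2
(row=1, col=0): c = -0.5300 + 1.0460i → escape time 4
(row=1, col=1): c = 0.2350 + 1.0460i → escape time 3
(row=1, col=2): c = 1.0000 + 1.0460i → escape time 2
(row=2, col=0): c = -0.5300 + 0.6620i → escape time 7
(row=2, col=1): c = 0.2350 + 0.6620i → escape time 7
(row=2, col=2): c = 1.0000 + 0.6620i → escape time 2
(row=3, col=0): c = -0.5300 + 0.2780i → escape time 7
(row=3, col=1): c = 0.2350 + 0.2780i → escape time 7
(row=3, col=2): c = 1.0000 + 0.2780i → escape time 2
(row=4, col=0): c = -0.5300 + -0.1060i → escape time 7
(row=4, col=1): c = 0.2350 + -0.1060i → escape time 7
(row=4, col=2): c = 1.0000 + -0.1060i → escape time 2
(row=5, col=0): c = -0.5300 + -0.4900i → escape time 7
(row=5, col=1): c = 0.2350 + -0.4900i → escape time 7
(row=5, col=2): c = 1.0000 + -0.4900i → escape time 2

Answer: 222
432
772
772
772
772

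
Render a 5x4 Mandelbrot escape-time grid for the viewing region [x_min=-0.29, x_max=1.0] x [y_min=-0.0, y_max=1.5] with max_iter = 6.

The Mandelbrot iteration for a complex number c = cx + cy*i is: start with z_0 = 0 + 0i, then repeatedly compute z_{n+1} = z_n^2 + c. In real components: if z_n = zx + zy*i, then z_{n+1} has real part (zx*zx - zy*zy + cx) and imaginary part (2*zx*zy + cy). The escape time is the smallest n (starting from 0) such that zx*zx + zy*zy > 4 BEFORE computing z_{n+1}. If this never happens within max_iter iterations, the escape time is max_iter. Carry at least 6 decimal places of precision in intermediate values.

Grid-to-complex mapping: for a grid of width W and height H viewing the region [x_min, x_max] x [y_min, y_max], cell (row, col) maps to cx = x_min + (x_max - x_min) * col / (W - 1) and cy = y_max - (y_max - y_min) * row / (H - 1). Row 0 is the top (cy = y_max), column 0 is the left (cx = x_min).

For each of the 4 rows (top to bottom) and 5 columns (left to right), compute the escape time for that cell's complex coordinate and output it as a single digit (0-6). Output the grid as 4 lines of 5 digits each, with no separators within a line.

(row=0, col=0): c = -0.2900 + 1.5000i → escape time 2
(row=0, col=1): c = 0.0325 + 1.5000i → escape time 2
(row=0, col=2): c = 0.3550 + 1.5000i → escape time 2
(row=0, col=3): c = 0.6775 + 1.5000i → escape time 2
(row=0, col=4): c = 1.0000 + 1.5000i → escape time 2
(row=1, col=0): c = -0.2900 + 1.0000i → escape time 5
(row=1, col=1): c = 0.0325 + 1.0000i → escape time 6
(row=1, col=2): c = 0.3550 + 1.0000i → escape time 3
(row=1, col=3): c = 0.6775 + 1.0000i → escape time 2
(row=1, col=4): c = 1.0000 + 1.0000i → escape time 2
(row=2, col=0): c = -0.2900 + 0.5000i → escape time 6
(row=2, col=1): c = 0.0325 + 0.5000i → escape time 6
(row=2, col=2): c = 0.3550 + 0.5000i → escape time 6
(row=2, col=3): c = 0.6775 + 0.5000i → escape time 3
(row=2, col=4): c = 1.0000 + 0.5000i → escape time 2
(row=3, col=0): c = -0.2900 + 0.0000i → escape time 6
(row=3, col=1): c = 0.0325 + 0.0000i → escape time 6
(row=3, col=2): c = 0.3550 + 0.0000i → escape time 6
(row=3, col=3): c = 0.6775 + 0.0000i → escape time 4
(row=3, col=4): c = 1.0000 + 0.0000i → escape time 3

Answer: 22222
56322
66632
66643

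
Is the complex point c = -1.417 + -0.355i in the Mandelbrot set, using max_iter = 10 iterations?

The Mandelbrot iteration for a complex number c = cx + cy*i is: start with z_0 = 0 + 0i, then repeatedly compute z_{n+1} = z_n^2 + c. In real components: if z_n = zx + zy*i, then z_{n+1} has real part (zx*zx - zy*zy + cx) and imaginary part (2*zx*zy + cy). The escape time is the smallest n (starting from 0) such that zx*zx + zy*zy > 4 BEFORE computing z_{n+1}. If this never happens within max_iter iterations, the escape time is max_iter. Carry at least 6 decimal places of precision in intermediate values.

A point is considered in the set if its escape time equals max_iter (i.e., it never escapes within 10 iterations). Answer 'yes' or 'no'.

Answer: no

Derivation:
z_0 = 0 + 0i, c = -1.4170 + -0.3550i
Iter 1: z = -1.4170 + -0.3550i, |z|^2 = 2.1339
Iter 2: z = 0.4649 + 0.6511i, |z|^2 = 0.6400
Iter 3: z = -1.6248 + 0.2503i, |z|^2 = 2.7026
Iter 4: z = 1.1603 + -1.1684i, |z|^2 = 2.7115
Iter 5: z = -1.4359 + -3.0664i, |z|^2 = 11.4650
Escaped at iteration 5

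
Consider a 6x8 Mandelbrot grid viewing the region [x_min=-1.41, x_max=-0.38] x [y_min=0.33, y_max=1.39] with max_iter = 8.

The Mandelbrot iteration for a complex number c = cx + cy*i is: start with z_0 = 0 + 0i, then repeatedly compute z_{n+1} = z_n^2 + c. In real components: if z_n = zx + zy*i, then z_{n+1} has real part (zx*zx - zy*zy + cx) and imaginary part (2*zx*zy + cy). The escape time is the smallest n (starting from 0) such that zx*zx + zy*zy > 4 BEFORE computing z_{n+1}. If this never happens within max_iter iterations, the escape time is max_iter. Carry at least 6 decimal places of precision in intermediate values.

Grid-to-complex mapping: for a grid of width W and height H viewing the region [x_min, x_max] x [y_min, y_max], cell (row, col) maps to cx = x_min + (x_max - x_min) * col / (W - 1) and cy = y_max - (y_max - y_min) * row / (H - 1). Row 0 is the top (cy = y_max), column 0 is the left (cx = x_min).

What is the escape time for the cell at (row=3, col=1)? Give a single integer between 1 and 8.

Answer: 3

Derivation:
z_0 = 0 + 0i, c = -1.2040 + 0.9357i
Iter 1: z = -1.2040 + 0.9357i, |z|^2 = 2.3252
Iter 2: z = -0.6299 + -1.3175i, |z|^2 = 2.1326
Iter 3: z = -2.5429 + 2.5956i, |z|^2 = 13.2037
Escaped at iteration 3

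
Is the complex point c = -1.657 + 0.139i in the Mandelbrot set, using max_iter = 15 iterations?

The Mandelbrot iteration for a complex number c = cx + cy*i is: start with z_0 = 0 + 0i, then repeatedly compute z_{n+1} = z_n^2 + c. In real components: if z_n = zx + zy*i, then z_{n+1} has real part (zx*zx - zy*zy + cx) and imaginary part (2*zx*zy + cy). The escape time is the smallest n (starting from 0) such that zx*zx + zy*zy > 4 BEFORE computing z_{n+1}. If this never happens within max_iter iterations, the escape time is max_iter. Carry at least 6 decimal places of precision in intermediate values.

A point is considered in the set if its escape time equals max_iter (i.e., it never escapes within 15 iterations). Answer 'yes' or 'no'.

z_0 = 0 + 0i, c = -1.6570 + 0.1390i
Iter 1: z = -1.6570 + 0.1390i, |z|^2 = 2.7650
Iter 2: z = 1.0693 + -0.3216i, |z|^2 = 1.2469
Iter 3: z = -0.6170 + -0.5489i, |z|^2 = 0.6820
Iter 4: z = -1.5776 + 0.8163i, |z|^2 = 3.1552
Iter 5: z = 0.1654 + -2.4367i, |z|^2 = 5.9647
Escaped at iteration 5

Answer: no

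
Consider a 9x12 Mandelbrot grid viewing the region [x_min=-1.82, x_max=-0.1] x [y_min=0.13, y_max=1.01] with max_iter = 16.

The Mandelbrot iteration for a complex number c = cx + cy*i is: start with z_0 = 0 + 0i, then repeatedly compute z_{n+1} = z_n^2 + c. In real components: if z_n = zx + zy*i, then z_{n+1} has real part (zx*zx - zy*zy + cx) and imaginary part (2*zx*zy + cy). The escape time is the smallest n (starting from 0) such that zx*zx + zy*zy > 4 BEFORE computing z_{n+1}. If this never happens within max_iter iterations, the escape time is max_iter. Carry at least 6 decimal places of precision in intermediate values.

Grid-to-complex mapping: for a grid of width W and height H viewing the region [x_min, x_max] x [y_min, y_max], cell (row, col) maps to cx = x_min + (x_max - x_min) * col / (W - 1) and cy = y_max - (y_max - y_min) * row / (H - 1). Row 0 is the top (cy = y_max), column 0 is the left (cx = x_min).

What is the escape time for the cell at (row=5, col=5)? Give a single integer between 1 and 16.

Answer: 6

Derivation:
z_0 = 0 + 0i, c = -0.7450 + 0.6100i
Iter 1: z = -0.7450 + 0.6100i, |z|^2 = 0.9271
Iter 2: z = -0.5621 + -0.2989i, |z|^2 = 0.4053
Iter 3: z = -0.5184 + 0.9460i, |z|^2 = 1.1637
Iter 4: z = -1.3712 + -0.3708i, |z|^2 = 2.0177
Iter 5: z = 0.9976 + 1.6270i, |z|^2 = 3.6423
Iter 6: z = -2.3969 + 3.8562i, |z|^2 = 20.6154
Escaped at iteration 6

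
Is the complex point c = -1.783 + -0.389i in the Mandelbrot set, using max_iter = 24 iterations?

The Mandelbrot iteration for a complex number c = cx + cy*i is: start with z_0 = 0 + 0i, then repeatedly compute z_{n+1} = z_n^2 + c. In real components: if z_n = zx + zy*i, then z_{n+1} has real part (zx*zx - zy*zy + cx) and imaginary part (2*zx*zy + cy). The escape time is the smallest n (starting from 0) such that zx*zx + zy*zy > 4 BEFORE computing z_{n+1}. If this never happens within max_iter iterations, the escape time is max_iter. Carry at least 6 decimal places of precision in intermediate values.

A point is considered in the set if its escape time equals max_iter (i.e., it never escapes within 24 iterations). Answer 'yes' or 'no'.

Answer: no

Derivation:
z_0 = 0 + 0i, c = -1.7830 + -0.3890i
Iter 1: z = -1.7830 + -0.3890i, |z|^2 = 3.3304
Iter 2: z = 1.2448 + 0.9982i, |z|^2 = 2.5458
Iter 3: z = -1.2299 + 2.0960i, |z|^2 = 5.9058
Escaped at iteration 3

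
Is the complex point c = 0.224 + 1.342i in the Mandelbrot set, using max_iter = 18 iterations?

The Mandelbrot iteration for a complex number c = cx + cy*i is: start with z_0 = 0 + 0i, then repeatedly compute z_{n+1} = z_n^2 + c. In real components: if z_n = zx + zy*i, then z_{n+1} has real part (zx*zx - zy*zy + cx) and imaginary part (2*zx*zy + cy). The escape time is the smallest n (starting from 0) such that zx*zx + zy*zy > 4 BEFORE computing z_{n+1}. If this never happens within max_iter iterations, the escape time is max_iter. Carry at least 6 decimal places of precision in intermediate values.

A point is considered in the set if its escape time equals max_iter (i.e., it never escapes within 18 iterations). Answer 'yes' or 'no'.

z_0 = 0 + 0i, c = 0.2240 + 1.3420i
Iter 1: z = 0.2240 + 1.3420i, |z|^2 = 1.8511
Iter 2: z = -1.5268 + 1.9432i, |z|^2 = 6.1072
Escaped at iteration 2

Answer: no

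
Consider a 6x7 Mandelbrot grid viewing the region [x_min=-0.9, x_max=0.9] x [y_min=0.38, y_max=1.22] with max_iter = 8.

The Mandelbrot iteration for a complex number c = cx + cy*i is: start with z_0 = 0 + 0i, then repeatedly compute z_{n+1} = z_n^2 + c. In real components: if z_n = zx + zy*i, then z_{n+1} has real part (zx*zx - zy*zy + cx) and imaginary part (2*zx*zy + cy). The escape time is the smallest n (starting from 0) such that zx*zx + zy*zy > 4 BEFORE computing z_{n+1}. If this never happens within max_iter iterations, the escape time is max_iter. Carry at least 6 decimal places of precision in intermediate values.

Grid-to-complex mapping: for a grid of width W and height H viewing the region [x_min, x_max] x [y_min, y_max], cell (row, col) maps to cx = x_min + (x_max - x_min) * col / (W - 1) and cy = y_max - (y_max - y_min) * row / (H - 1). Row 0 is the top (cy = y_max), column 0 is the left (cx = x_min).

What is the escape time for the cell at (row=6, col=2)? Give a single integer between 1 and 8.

z_0 = 0 + 0i, c = -0.1800 + 0.3800i
Iter 1: z = -0.1800 + 0.3800i, |z|^2 = 0.1768
Iter 2: z = -0.2920 + 0.2432i, |z|^2 = 0.1444
Iter 3: z = -0.1539 + 0.2380i, |z|^2 = 0.0803
Iter 4: z = -0.2130 + 0.3068i, |z|^2 = 0.1395
Iter 5: z = -0.2288 + 0.2494i, |z|^2 = 0.1145
Iter 6: z = -0.1898 + 0.2659i, |z|^2 = 0.1068
Iter 7: z = -0.2147 + 0.2790i, |z|^2 = 0.1239

Answer: 8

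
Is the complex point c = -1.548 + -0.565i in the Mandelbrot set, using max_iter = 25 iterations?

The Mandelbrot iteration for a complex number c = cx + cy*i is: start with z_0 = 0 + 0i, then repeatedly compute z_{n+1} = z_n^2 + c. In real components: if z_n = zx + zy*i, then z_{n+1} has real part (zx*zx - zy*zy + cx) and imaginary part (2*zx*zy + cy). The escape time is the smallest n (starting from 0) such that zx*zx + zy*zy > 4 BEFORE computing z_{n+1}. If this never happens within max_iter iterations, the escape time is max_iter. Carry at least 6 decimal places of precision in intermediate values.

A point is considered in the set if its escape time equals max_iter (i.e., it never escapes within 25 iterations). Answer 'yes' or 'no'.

Answer: no

Derivation:
z_0 = 0 + 0i, c = -1.5480 + -0.5650i
Iter 1: z = -1.5480 + -0.5650i, |z|^2 = 2.7155
Iter 2: z = 0.5291 + 1.1842i, |z|^2 = 1.6823
Iter 3: z = -2.6705 + 0.6881i, |z|^2 = 7.6051
Escaped at iteration 3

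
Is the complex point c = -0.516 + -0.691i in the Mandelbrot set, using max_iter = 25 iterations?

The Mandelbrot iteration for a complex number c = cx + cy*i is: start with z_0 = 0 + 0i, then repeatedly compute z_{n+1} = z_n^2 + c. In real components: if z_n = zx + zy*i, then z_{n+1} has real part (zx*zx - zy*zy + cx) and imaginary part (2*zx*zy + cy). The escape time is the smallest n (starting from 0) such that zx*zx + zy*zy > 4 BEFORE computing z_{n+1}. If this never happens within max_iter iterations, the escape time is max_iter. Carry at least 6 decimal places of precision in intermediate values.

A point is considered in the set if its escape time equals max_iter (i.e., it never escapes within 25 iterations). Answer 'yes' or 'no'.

Answer: no

Derivation:
z_0 = 0 + 0i, c = -0.5160 + -0.6910i
Iter 1: z = -0.5160 + -0.6910i, |z|^2 = 0.7437
Iter 2: z = -0.7272 + 0.0221i, |z|^2 = 0.5293
Iter 3: z = 0.0124 + -0.7232i, |z|^2 = 0.5231
Iter 4: z = -1.0388 + -0.7089i, |z|^2 = 1.5816
Iter 5: z = 0.0606 + 0.7818i, |z|^2 = 0.6149
Iter 6: z = -1.1235 + -0.5962i, |z|^2 = 1.6178
Iter 7: z = 0.3908 + 0.6488i, |z|^2 = 0.5737
Iter 8: z = -0.7842 + -0.1839i, |z|^2 = 0.6488
Iter 9: z = 0.0652 + -0.4026i, |z|^2 = 0.1663
Iter 10: z = -0.6738 + -0.7435i, |z|^2 = 1.0068
Iter 11: z = -0.6147 + 0.3110i, |z|^2 = 0.4745
Iter 12: z = -0.2349 + -1.0733i, |z|^2 = 1.2071
Iter 13: z = -1.6127 + -0.1868i, |z|^2 = 2.6358
Iter 14: z = 2.0500 + -0.0885i, |z|^2 = 4.2105
Escaped at iteration 14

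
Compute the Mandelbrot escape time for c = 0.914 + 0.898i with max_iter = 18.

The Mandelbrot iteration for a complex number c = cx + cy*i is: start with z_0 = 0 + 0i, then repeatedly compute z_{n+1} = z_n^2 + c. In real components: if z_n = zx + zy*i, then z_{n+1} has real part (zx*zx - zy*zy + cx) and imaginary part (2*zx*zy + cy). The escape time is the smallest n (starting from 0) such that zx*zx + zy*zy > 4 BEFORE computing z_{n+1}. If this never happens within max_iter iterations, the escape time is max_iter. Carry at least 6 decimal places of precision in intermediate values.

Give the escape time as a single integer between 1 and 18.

z_0 = 0 + 0i, c = 0.9140 + 0.8980i
Iter 1: z = 0.9140 + 0.8980i, |z|^2 = 1.6418
Iter 2: z = 0.9430 + 2.5395i, |z|^2 = 7.3385
Escaped at iteration 2

Answer: 2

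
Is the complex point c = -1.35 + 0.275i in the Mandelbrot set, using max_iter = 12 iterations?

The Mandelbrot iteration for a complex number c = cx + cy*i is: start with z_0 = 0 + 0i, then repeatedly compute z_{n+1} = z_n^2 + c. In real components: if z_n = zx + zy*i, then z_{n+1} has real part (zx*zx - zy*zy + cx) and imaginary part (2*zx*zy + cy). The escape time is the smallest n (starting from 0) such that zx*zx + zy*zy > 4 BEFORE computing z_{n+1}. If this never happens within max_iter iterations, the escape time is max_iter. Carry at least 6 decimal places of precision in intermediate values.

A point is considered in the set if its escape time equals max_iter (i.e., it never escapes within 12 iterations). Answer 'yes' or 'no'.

z_0 = 0 + 0i, c = -1.3500 + 0.2750i
Iter 1: z = -1.3500 + 0.2750i, |z|^2 = 1.8981
Iter 2: z = 0.3969 + -0.4675i, |z|^2 = 0.3761
Iter 3: z = -1.4110 + -0.0961i, |z|^2 = 2.0003
Iter 4: z = 0.6318 + 0.5461i, |z|^2 = 0.6975
Iter 5: z = -1.2491 + 0.9651i, |z|^2 = 2.4917
Iter 6: z = -0.7213 + -2.1360i, |z|^2 = 5.0829
Escaped at iteration 6

Answer: no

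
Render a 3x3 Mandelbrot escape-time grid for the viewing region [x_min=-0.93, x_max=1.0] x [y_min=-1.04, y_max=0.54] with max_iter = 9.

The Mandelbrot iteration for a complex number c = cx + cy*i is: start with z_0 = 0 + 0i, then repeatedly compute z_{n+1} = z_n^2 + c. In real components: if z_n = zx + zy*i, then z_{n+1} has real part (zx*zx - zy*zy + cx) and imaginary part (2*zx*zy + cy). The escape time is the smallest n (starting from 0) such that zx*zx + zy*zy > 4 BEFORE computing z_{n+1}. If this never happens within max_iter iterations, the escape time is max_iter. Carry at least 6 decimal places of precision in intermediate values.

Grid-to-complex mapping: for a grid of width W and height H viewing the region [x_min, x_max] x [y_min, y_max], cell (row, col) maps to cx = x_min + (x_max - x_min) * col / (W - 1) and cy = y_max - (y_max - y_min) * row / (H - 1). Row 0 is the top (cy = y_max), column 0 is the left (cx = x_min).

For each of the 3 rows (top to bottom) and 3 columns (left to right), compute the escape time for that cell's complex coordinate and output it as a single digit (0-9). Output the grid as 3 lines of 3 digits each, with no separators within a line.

(row=0, col=0): c = -0.9300 + 0.5400i → escape time 5
(row=0, col=1): c = 0.0350 + 0.5400i → escape time 9
(row=0, col=2): c = 1.0000 + 0.5400i → escape time 2
(row=1, col=0): c = -0.9300 + -0.2500i → escape time 9
(row=1, col=1): c = 0.0350 + -0.2500i → escape time 9
(row=1, col=2): c = 1.0000 + -0.2500i → escape time 2
(row=2, col=0): c = -0.9300 + -1.0400i → escape time 3
(row=2, col=1): c = 0.0350 + -1.0400i → escape time 4
(row=2, col=2): c = 1.0000 + -1.0400i → escape time 2

Answer: 592
992
342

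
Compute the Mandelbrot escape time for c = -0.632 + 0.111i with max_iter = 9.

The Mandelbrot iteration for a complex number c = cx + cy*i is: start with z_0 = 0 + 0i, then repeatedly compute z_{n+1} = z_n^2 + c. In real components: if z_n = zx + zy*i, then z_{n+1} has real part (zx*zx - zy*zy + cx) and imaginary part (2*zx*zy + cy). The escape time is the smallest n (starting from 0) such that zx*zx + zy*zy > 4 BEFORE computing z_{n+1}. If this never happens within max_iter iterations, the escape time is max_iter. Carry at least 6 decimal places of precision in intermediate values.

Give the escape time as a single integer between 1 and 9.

Answer: 9

Derivation:
z_0 = 0 + 0i, c = -0.6320 + 0.1110i
Iter 1: z = -0.6320 + 0.1110i, |z|^2 = 0.4117
Iter 2: z = -0.2449 + -0.0293i, |z|^2 = 0.0608
Iter 3: z = -0.5729 + 0.1254i, |z|^2 = 0.3439
Iter 4: z = -0.3195 + -0.0326i, |z|^2 = 0.1032
Iter 5: z = -0.5310 + 0.1318i, |z|^2 = 0.2993
Iter 6: z = -0.3675 + -0.0290i, |z|^2 = 0.1359
Iter 7: z = -0.4978 + 0.1323i, |z|^2 = 0.2653
Iter 8: z = -0.4017 + -0.0207i, |z|^2 = 0.1618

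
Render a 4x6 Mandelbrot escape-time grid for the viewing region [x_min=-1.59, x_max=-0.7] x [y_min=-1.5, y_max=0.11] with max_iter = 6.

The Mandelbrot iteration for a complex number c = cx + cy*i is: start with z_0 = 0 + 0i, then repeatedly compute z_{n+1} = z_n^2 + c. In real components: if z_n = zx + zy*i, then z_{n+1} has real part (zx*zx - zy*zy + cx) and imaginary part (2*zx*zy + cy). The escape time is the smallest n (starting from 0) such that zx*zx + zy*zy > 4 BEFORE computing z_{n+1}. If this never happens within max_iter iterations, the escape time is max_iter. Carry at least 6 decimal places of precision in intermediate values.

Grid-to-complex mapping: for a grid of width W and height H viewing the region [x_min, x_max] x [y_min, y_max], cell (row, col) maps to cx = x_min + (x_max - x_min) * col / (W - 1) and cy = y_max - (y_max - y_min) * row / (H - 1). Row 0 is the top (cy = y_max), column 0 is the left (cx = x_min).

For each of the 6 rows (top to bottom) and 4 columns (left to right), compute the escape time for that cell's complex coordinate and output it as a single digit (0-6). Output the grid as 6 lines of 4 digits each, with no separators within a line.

(row=0, col=0): c = -1.5900 + 0.1100i → escape time 6
(row=0, col=1): c = -1.2933 + 0.1100i → escape time 6
(row=0, col=2): c = -0.9967 + 0.1100i → escape time 6
(row=0, col=3): c = -0.7000 + 0.1100i → escape time 6
(row=1, col=0): c = -1.5900 + -0.2120i → escape time 5
(row=1, col=1): c = -1.2933 + -0.2120i → escape time 6
(row=1, col=2): c = -0.9967 + -0.2120i → escape time 6
(row=1, col=3): c = -0.7000 + -0.2120i → escape time 6
(row=2, col=0): c = -1.5900 + -0.5340i → escape time 3
(row=2, col=1): c = -1.2933 + -0.5340i → escape time 3
(row=2, col=2): c = -0.9967 + -0.5340i → escape time 5
(row=2, col=3): c = -0.7000 + -0.5340i → escape time 6
(row=3, col=0): c = -1.5900 + -0.8560i → escape time 3
(row=3, col=1): c = -1.2933 + -0.8560i → escape time 3
(row=3, col=2): c = -0.9967 + -0.8560i → escape time 3
(row=3, col=3): c = -0.7000 + -0.8560i → escape time 4
(row=4, col=0): c = -1.5900 + -1.1780i → escape time 2
(row=4, col=1): c = -1.2933 + -1.1780i → escape time 2
(row=4, col=2): c = -0.9967 + -1.1780i → escape time 3
(row=4, col=3): c = -0.7000 + -1.1780i → escape time 3
(row=5, col=0): c = -1.5900 + -1.5000i → escape time 1
(row=5, col=1): c = -1.2933 + -1.5000i → escape time 2
(row=5, col=2): c = -0.9967 + -1.5000i → escape time 2
(row=5, col=3): c = -0.7000 + -1.5000i → escape time 2

Answer: 6666
5666
3356
3334
2233
1222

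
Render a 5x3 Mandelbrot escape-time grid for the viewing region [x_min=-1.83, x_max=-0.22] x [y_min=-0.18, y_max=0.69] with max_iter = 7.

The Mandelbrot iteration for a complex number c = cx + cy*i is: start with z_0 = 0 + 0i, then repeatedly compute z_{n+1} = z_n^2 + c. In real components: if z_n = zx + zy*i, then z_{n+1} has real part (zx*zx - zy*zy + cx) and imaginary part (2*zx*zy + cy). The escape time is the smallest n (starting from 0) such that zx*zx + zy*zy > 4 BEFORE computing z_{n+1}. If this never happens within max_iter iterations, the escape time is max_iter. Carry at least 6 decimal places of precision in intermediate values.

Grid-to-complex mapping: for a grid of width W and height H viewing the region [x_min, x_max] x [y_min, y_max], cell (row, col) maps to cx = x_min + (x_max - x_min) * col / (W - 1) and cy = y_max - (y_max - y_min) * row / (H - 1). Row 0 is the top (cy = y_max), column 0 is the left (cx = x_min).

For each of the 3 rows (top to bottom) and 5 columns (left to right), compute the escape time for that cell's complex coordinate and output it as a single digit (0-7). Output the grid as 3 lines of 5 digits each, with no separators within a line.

(row=0, col=0): c = -1.8300 + 0.6900i → escape time 2
(row=0, col=1): c = -1.4275 + 0.6900i → escape time 3
(row=0, col=2): c = -1.0250 + 0.6900i → escape time 4
(row=0, col=3): c = -0.6225 + 0.6900i → escape time 7
(row=0, col=4): c = -0.2200 + 0.6900i → escape time 7
(row=1, col=0): c = -1.8300 + 0.2550i → escape time 4
(row=1, col=1): c = -1.4275 + 0.2550i → escape time 5
(row=1, col=2): c = -1.0250 + 0.2550i → escape time 7
(row=1, col=3): c = -0.6225 + 0.2550i → escape time 7
(row=1, col=4): c = -0.2200 + 0.2550i → escape time 7
(row=2, col=0): c = -1.8300 + -0.1800i → escape time 4
(row=2, col=1): c = -1.4275 + -0.1800i → escape time 6
(row=2, col=2): c = -1.0250 + -0.1800i → escape time 7
(row=2, col=3): c = -0.6225 + -0.1800i → escape time 7
(row=2, col=4): c = -0.2200 + -0.1800i → escape time 7

Answer: 23477
45777
46777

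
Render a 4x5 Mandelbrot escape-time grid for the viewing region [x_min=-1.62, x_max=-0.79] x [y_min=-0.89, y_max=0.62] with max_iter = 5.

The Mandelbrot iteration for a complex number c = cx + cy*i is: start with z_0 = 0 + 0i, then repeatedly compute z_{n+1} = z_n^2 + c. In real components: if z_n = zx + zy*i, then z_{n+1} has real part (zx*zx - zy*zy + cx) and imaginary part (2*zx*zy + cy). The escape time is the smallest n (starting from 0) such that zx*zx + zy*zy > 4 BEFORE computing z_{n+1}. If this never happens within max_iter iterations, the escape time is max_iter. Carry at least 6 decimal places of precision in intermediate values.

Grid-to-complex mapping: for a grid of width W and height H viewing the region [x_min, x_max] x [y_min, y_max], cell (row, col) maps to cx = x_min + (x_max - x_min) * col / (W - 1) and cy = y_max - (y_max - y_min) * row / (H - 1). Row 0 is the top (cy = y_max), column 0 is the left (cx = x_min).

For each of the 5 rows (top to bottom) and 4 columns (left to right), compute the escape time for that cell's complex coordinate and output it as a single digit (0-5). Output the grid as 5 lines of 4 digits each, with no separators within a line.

Answer: 3345
4555
5555
3355
2334

Derivation:
(row=0, col=0): c = -1.6200 + 0.6200i → escape time 3
(row=0, col=1): c = -1.3433 + 0.6200i → escape time 3
(row=0, col=2): c = -1.0667 + 0.6200i → escape time 4
(row=0, col=3): c = -0.7900 + 0.6200i → escape time 5
(row=1, col=0): c = -1.6200 + 0.2425i → escape time 4
(row=1, col=1): c = -1.3433 + 0.2425i → escape time 5
(row=1, col=2): c = -1.0667 + 0.2425i → escape time 5
(row=1, col=3): c = -0.7900 + 0.2425i → escape time 5
(row=2, col=0): c = -1.6200 + -0.1350i → escape time 5
(row=2, col=1): c = -1.3433 + -0.1350i → escape time 5
(row=2, col=2): c = -1.0667 + -0.1350i → escape time 5
(row=2, col=3): c = -0.7900 + -0.1350i → escape time 5
(row=3, col=0): c = -1.6200 + -0.5125i → escape time 3
(row=3, col=1): c = -1.3433 + -0.5125i → escape time 3
(row=3, col=2): c = -1.0667 + -0.5125i → escape time 5
(row=3, col=3): c = -0.7900 + -0.5125i → escape time 5
(row=4, col=0): c = -1.6200 + -0.8900i → escape time 2
(row=4, col=1): c = -1.3433 + -0.8900i → escape time 3
(row=4, col=2): c = -1.0667 + -0.8900i → escape time 3
(row=4, col=3): c = -0.7900 + -0.8900i → escape time 4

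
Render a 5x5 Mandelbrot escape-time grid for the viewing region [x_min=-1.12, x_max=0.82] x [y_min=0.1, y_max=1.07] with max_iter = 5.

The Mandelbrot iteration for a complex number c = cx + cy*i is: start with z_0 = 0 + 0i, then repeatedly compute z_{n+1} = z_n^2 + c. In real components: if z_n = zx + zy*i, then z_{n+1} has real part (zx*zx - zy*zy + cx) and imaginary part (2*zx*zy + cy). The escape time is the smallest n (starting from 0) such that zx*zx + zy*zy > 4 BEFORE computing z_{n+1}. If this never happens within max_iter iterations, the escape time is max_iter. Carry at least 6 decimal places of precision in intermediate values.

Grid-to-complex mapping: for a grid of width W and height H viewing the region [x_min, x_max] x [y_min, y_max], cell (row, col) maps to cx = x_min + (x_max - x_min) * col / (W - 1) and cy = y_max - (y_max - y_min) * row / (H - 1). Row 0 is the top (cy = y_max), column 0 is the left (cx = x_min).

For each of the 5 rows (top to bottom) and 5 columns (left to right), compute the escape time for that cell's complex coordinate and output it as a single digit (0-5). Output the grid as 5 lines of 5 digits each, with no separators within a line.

Answer: 33532
34542
45553
55553
55553

Derivation:
(row=0, col=0): c = -1.1200 + 1.0700i → escape time 3
(row=0, col=1): c = -0.6350 + 1.0700i → escape time 3
(row=0, col=2): c = -0.1500 + 1.0700i → escape time 5
(row=0, col=3): c = 0.3350 + 1.0700i → escape time 3
(row=0, col=4): c = 0.8200 + 1.0700i → escape time 2
(row=1, col=0): c = -1.1200 + 0.8275i → escape time 3
(row=1, col=1): c = -0.6350 + 0.8275i → escape time 4
(row=1, col=2): c = -0.1500 + 0.8275i → escape time 5
(row=1, col=3): c = 0.3350 + 0.8275i → escape time 4
(row=1, col=4): c = 0.8200 + 0.8275i → escape time 2
(row=2, col=0): c = -1.1200 + 0.5850i → escape time 4
(row=2, col=1): c = -0.6350 + 0.5850i → escape time 5
(row=2, col=2): c = -0.1500 + 0.5850i → escape time 5
(row=2, col=3): c = 0.3350 + 0.5850i → escape time 5
(row=2, col=4): c = 0.8200 + 0.5850i → escape time 3
(row=3, col=0): c = -1.1200 + 0.3425i → escape time 5
(row=3, col=1): c = -0.6350 + 0.3425i → escape time 5
(row=3, col=2): c = -0.1500 + 0.3425i → escape time 5
(row=3, col=3): c = 0.3350 + 0.3425i → escape time 5
(row=3, col=4): c = 0.8200 + 0.3425i → escape time 3
(row=4, col=0): c = -1.1200 + 0.1000i → escape time 5
(row=4, col=1): c = -0.6350 + 0.1000i → escape time 5
(row=4, col=2): c = -0.1500 + 0.1000i → escape time 5
(row=4, col=3): c = 0.3350 + 0.1000i → escape time 5
(row=4, col=4): c = 0.8200 + 0.1000i → escape time 3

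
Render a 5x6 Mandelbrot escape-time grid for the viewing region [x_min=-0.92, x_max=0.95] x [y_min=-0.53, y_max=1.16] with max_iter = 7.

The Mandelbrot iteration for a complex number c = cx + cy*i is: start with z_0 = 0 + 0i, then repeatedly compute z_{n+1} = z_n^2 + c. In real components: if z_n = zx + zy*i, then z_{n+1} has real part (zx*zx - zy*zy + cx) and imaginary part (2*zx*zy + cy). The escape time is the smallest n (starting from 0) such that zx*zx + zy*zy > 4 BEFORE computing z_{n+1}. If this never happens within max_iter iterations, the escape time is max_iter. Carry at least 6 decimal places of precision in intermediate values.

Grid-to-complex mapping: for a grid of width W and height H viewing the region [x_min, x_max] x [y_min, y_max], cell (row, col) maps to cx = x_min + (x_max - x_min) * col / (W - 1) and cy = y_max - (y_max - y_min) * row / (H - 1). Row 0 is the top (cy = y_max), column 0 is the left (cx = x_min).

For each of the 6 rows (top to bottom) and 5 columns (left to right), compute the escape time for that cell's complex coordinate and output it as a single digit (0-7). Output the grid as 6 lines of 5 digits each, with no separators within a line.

(row=0, col=0): c = -0.9200 + 1.1600i → escape time 3
(row=0, col=1): c = -0.4525 + 1.1600i → escape time 3
(row=0, col=2): c = 0.0150 + 1.1600i → escape time 3
(row=0, col=3): c = 0.4825 + 1.1600i → escape time 2
(row=0, col=4): c = 0.9500 + 1.1600i → escape time 2
(row=1, col=0): c = -0.9200 + 0.8220i → escape time 3
(row=1, col=1): c = -0.4525 + 0.8220i → escape time 5
(row=1, col=2): c = 0.0150 + 0.8220i → escape time 7
(row=1, col=3): c = 0.4825 + 0.8220i → escape time 3
(row=1, col=4): c = 0.9500 + 0.8220i → escape time 2
(row=2, col=0): c = -0.9200 + 0.4840i → escape time 5
(row=2, col=1): c = -0.4525 + 0.4840i → escape time 7
(row=2, col=2): c = 0.0150 + 0.4840i → escape time 7
(row=2, col=3): c = 0.4825 + 0.4840i → escape time 5
(row=2, col=4): c = 0.9500 + 0.4840i → escape time 2
(row=3, col=0): c = -0.9200 + 0.1460i → escape time 7
(row=3, col=1): c = -0.4525 + 0.1460i → escape time 7
(row=3, col=2): c = 0.0150 + 0.1460i → escape time 7
(row=3, col=3): c = 0.4825 + 0.1460i → escape time 5
(row=3, col=4): c = 0.9500 + 0.1460i → escape time 3
(row=4, col=0): c = -0.9200 + -0.1920i → escape time 7
(row=4, col=1): c = -0.4525 + -0.1920i → escape time 7
(row=4, col=2): c = 0.0150 + -0.1920i → escape time 7
(row=4, col=3): c = 0.4825 + -0.1920i → escape time 5
(row=4, col=4): c = 0.9500 + -0.1920i → escape time 3
(row=5, col=0): c = -0.9200 + -0.5300i → escape time 5
(row=5, col=1): c = -0.4525 + -0.5300i → escape time 7
(row=5, col=2): c = 0.0150 + -0.5300i → escape time 7
(row=5, col=3): c = 0.4825 + -0.5300i → escape time 5
(row=5, col=4): c = 0.9500 + -0.5300i → escape time 2

Answer: 33322
35732
57752
77753
77753
57752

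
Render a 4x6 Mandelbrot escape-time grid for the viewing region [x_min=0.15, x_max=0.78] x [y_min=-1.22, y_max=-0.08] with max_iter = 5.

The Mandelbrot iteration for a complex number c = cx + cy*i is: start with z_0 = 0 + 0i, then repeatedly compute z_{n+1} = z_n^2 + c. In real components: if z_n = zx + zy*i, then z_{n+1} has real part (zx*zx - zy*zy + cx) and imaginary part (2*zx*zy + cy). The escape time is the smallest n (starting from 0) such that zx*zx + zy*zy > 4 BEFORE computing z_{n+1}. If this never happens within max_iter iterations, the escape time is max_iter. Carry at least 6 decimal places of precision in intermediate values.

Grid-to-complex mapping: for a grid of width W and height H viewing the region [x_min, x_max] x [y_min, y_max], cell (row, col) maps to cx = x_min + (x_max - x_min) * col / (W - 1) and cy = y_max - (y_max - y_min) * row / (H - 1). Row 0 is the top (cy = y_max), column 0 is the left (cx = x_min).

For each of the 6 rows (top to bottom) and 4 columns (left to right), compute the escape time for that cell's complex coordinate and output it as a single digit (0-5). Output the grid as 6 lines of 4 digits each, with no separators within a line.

(row=0, col=0): c = 0.1500 + -0.0800i → escape time 5
(row=0, col=1): c = 0.3600 + -0.0800i → escape time 5
(row=0, col=2): c = 0.5700 + -0.0800i → escape time 4
(row=0, col=3): c = 0.7800 + -0.0800i → escape time 3
(row=1, col=0): c = 0.1500 + -0.3080i → escape time 5
(row=1, col=1): c = 0.3600 + -0.3080i → escape time 5
(row=1, col=2): c = 0.5700 + -0.3080i → escape time 4
(row=1, col=3): c = 0.7800 + -0.3080i → escape time 3
(row=2, col=0): c = 0.1500 + -0.5360i → escape time 5
(row=2, col=1): c = 0.3600 + -0.5360i → escape time 5
(row=2, col=2): c = 0.5700 + -0.5360i → escape time 4
(row=2, col=3): c = 0.7800 + -0.5360i → escape time 3
(row=3, col=0): c = 0.1500 + -0.7640i → escape time 5
(row=3, col=1): c = 0.3600 + -0.7640i → escape time 4
(row=3, col=2): c = 0.5700 + -0.7640i → escape time 3
(row=3, col=3): c = 0.7800 + -0.7640i → escape time 2
(row=4, col=0): c = 0.1500 + -0.9920i → escape time 4
(row=4, col=1): c = 0.3600 + -0.9920i → escape time 3
(row=4, col=2): c = 0.5700 + -0.9920i → escape time 2
(row=4, col=3): c = 0.7800 + -0.9920i → escape time 2
(row=5, col=0): c = 0.1500 + -1.2200i → escape time 2
(row=5, col=1): c = 0.3600 + -1.2200i → escape time 2
(row=5, col=2): c = 0.5700 + -1.2200i → escape time 2
(row=5, col=3): c = 0.7800 + -1.2200i → escape time 2

Answer: 5543
5543
5543
5432
4322
2222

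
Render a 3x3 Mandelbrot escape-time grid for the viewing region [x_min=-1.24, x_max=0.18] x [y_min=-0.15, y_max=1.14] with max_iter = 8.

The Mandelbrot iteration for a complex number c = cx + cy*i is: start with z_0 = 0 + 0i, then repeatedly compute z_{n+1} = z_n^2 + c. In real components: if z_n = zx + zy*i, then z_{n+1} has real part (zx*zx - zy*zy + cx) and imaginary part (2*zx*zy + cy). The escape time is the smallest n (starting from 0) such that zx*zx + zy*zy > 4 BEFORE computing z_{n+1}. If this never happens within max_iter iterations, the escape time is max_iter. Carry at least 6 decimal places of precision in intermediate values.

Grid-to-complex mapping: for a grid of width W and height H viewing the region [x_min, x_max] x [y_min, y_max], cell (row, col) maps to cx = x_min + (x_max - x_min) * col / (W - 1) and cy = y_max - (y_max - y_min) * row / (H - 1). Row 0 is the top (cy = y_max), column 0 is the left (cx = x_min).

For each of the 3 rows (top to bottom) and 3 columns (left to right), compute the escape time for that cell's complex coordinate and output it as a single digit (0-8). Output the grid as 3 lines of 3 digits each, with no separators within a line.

(row=0, col=0): c = -1.2400 + 1.1400i → escape time 3
(row=0, col=1): c = -0.5300 + 1.1400i → escape time 3
(row=0, col=2): c = 0.1800 + 1.1400i → escape time 3
(row=1, col=0): c = -1.2400 + 0.4950i → escape time 5
(row=1, col=1): c = -0.5300 + 0.4950i → escape time 8
(row=1, col=2): c = 0.1800 + 0.4950i → escape time 8
(row=2, col=0): c = -1.2400 + -0.1500i → escape time 8
(row=2, col=1): c = -0.5300 + -0.1500i → escape time 8
(row=2, col=2): c = 0.1800 + -0.1500i → escape time 8

Answer: 333
588
888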